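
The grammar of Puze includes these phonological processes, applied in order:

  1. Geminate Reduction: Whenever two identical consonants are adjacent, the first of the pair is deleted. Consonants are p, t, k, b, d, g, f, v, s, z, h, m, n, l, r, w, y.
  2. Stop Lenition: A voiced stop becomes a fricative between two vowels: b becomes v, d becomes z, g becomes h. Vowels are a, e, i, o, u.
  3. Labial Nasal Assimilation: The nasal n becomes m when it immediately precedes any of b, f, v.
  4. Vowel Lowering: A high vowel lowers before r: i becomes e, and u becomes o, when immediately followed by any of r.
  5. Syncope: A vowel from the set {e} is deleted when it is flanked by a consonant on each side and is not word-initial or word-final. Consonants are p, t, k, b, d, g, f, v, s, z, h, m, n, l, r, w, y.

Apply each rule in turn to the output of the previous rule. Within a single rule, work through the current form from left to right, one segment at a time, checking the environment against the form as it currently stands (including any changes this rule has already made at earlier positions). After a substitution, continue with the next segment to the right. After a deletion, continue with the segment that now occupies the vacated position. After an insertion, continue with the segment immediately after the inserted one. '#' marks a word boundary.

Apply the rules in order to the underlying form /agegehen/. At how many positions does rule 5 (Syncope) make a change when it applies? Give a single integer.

3

1 Geminate Reduction: no change — [agegehen]
2 Stop Lenition: [agegehen] → [ahehehen]
3 Labial Nasal Assimilation: no change — [ahehehen]
4 Vowel Lowering: no change — [ahehehen]
5 Syncope: [ahehehen] → [ahhhn]
Rule 5 changed 3 position(s).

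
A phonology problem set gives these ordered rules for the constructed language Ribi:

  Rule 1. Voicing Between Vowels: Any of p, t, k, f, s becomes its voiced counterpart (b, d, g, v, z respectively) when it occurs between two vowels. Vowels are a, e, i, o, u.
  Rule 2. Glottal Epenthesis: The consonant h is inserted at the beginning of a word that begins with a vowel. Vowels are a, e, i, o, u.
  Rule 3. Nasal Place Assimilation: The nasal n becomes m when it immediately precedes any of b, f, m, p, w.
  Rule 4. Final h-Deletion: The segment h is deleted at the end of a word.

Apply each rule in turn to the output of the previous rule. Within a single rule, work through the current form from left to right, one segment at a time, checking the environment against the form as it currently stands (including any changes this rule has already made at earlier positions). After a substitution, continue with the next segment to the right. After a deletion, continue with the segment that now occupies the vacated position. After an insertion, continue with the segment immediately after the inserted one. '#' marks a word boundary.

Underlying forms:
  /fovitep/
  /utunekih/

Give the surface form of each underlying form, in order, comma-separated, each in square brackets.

[fovidep], [hudunegi]

/fovitep/:
  Rule 1 Voicing Between Vowels: [fovitep] → [fovidep]
  Rule 2 Glottal Epenthesis: no change — [fovidep]
  Rule 3 Nasal Place Assimilation: no change — [fovidep]
  Rule 4 Final h-Deletion: no change — [fovidep]
/utunekih/:
  Rule 1 Voicing Between Vowels: [utunekih] → [udunegih]
  Rule 2 Glottal Epenthesis: [udunegih] → [hudunegih]
  Rule 3 Nasal Place Assimilation: no change — [hudunegih]
  Rule 4 Final h-Deletion: [hudunegih] → [hudunegi]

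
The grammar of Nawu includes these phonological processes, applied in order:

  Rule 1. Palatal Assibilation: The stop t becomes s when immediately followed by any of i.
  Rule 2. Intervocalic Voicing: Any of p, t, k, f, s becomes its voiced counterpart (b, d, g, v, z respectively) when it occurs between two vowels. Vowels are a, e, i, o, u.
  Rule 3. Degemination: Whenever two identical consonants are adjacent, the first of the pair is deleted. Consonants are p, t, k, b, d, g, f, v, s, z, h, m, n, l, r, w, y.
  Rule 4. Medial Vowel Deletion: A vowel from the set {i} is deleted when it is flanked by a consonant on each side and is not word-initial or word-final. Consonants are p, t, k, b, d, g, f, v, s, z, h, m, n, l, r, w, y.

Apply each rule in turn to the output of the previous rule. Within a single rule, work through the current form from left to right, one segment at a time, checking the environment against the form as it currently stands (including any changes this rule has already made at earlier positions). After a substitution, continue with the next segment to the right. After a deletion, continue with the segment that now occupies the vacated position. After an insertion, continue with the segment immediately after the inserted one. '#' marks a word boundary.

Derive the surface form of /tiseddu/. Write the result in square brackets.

Rule 1 Palatal Assibilation: [tiseddu] → [siseddu]
Rule 2 Intervocalic Voicing: [siseddu] → [sizeddu]
Rule 3 Degemination: [sizeddu] → [sizedu]
Rule 4 Medial Vowel Deletion: [sizedu] → [szedu]

[szedu]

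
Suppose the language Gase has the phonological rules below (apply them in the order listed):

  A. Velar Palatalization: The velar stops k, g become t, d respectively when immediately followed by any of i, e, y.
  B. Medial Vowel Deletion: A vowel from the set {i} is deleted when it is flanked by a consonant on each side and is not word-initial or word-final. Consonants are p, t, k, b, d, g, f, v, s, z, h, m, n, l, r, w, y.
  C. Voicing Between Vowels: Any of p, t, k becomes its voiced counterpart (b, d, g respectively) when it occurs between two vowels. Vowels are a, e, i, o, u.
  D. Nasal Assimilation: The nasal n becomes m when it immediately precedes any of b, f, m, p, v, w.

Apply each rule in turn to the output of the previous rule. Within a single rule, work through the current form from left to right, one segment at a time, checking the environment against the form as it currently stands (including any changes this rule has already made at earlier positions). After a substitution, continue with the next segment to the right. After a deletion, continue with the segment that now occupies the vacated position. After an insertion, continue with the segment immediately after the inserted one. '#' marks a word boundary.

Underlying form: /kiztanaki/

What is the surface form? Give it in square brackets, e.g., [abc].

[tztanadi]

A Velar Palatalization: [kiztanaki] → [tiztanati]
B Medial Vowel Deletion: [tiztanati] → [tztanati]
C Voicing Between Vowels: [tztanati] → [tztanadi]
D Nasal Assimilation: no change — [tztanadi]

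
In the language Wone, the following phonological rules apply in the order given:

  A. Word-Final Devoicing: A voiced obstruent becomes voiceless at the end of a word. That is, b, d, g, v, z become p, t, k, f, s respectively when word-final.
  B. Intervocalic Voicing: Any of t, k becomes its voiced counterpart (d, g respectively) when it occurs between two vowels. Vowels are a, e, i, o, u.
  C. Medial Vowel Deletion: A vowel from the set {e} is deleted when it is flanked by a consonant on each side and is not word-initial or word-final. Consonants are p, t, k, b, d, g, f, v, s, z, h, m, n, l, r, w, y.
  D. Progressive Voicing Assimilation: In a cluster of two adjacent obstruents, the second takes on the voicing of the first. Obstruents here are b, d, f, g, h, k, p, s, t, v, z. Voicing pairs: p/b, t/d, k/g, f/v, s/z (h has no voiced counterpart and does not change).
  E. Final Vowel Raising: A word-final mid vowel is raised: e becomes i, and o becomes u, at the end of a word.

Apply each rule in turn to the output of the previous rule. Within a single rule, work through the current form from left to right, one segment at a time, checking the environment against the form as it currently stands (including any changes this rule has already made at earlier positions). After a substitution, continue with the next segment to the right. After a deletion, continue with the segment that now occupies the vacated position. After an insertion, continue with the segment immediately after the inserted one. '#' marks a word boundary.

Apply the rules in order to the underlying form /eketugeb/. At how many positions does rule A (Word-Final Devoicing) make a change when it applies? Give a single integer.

1

A Word-Final Devoicing: [eketugeb] → [eketugep]
B Intervocalic Voicing: [eketugep] → [egedugep]
C Medial Vowel Deletion: [egedugep] → [egdugp]
D Progressive Voicing Assimilation: [egdugp] → [egdugb]
E Final Vowel Raising: no change — [egdugb]
Rule A changed 1 position(s).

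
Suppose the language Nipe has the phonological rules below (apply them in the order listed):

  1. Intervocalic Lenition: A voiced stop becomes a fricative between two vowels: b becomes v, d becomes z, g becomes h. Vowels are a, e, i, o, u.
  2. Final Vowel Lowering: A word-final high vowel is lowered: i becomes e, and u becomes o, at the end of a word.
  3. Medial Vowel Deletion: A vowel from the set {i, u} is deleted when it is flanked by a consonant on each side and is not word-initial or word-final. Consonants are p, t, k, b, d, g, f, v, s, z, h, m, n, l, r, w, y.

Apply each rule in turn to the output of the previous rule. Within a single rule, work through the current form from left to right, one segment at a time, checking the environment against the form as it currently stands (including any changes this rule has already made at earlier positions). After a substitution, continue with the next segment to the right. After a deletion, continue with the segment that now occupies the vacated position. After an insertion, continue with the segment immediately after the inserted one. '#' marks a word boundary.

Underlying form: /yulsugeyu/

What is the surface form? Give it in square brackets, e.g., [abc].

[ylsheyo]

1 Intervocalic Lenition: [yulsugeyu] → [yulsuheyu]
2 Final Vowel Lowering: [yulsuheyu] → [yulsuheyo]
3 Medial Vowel Deletion: [yulsuheyo] → [ylsheyo]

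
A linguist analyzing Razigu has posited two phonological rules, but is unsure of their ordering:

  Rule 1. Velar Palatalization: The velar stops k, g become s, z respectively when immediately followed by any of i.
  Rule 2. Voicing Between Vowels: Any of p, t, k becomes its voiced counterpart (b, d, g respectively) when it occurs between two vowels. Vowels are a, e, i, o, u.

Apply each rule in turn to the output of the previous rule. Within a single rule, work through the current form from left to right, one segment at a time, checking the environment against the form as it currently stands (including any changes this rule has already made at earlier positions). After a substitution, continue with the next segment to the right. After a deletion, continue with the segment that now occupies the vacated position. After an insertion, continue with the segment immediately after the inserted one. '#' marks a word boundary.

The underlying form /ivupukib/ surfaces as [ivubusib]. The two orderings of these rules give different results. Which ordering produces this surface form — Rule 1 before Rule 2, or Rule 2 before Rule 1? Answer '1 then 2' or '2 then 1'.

1 then 2

Order 1 then 2:
  1 Velar Palatalization: [ivupukib] → [ivupusib]
  2 Voicing Between Vowels: [ivupusib] → [ivubusib]
  result: [ivubusib]
Order 2 then 1:
  2 Voicing Between Vowels: [ivupukib] → [ivubugib]
  1 Velar Palatalization: [ivubugib] → [ivubuzib]
  result: [ivubuzib]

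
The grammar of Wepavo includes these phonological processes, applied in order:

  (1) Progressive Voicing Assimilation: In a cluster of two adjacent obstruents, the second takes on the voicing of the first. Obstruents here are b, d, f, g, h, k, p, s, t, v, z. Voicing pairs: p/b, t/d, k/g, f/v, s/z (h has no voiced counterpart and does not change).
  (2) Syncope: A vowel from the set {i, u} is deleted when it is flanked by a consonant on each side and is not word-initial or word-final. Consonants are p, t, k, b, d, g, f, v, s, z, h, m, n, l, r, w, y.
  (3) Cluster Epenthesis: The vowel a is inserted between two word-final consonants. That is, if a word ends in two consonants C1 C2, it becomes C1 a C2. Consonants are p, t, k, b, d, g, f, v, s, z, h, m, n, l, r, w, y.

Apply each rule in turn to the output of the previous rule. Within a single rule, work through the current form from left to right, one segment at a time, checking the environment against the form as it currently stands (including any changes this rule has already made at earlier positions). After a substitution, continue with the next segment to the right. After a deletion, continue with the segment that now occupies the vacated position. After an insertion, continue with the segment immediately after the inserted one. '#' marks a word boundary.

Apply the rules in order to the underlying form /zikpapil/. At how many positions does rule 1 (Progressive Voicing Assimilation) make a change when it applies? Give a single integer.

0

(1) Progressive Voicing Assimilation: no change — [zikpapil]
(2) Syncope: [zikpapil] → [zkpapl]
(3) Cluster Epenthesis: [zkpapl] → [zkpapal]
Rule 1 changed 0 position(s).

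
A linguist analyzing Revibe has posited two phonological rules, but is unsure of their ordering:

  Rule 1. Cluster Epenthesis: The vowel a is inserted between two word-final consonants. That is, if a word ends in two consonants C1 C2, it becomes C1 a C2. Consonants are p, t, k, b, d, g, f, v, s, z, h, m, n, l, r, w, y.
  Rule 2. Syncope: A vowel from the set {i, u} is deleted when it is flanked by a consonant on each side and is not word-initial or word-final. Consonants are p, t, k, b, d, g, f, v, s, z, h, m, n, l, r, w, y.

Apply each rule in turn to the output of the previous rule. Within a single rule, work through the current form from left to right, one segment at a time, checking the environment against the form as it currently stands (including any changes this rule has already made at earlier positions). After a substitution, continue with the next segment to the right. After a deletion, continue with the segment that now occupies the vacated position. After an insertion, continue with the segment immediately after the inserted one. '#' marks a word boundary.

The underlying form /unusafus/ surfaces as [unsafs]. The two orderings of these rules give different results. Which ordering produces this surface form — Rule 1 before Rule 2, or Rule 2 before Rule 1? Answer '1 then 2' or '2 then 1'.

1 then 2

Order 1 then 2:
  1 Cluster Epenthesis: no change — [unusafus]
  2 Syncope: [unusafus] → [unsafs]
  result: [unsafs]
Order 2 then 1:
  2 Syncope: [unusafus] → [unsafs]
  1 Cluster Epenthesis: [unsafs] → [unsafas]
  result: [unsafas]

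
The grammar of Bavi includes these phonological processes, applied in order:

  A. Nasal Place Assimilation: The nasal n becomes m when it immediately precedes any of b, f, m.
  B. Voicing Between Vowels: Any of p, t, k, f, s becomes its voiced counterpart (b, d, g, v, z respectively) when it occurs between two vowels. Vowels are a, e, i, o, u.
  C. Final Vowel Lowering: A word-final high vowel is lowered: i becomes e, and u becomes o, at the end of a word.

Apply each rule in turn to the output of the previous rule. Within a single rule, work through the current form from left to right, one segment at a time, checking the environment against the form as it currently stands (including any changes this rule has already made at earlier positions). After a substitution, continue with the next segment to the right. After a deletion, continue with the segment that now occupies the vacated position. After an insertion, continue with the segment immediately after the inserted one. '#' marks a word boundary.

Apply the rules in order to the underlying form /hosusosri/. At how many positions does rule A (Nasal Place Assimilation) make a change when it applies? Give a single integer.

0

A Nasal Place Assimilation: no change — [hosusosri]
B Voicing Between Vowels: [hosusosri] → [hozuzosri]
C Final Vowel Lowering: [hozuzosri] → [hozuzosre]
Rule A changed 0 position(s).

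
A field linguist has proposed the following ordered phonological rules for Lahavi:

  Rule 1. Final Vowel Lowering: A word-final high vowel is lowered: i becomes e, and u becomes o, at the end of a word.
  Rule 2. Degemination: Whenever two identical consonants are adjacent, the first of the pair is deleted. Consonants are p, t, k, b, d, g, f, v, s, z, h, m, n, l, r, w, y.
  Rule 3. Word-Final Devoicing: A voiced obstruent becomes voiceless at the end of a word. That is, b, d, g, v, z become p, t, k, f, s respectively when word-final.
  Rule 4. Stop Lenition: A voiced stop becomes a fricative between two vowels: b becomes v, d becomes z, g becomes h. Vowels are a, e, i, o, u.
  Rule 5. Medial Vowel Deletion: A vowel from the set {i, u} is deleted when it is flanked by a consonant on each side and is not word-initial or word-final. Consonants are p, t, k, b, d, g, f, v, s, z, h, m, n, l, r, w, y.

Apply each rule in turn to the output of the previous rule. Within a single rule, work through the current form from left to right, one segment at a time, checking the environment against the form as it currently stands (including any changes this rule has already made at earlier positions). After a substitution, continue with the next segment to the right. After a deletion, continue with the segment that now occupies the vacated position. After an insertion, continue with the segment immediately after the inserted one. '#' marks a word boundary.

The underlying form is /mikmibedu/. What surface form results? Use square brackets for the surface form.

[mkmvezo]

Rule 1 Final Vowel Lowering: [mikmibedu] → [mikmibedo]
Rule 2 Degemination: no change — [mikmibedo]
Rule 3 Word-Final Devoicing: no change — [mikmibedo]
Rule 4 Stop Lenition: [mikmibedo] → [mikmivezo]
Rule 5 Medial Vowel Deletion: [mikmivezo] → [mkmvezo]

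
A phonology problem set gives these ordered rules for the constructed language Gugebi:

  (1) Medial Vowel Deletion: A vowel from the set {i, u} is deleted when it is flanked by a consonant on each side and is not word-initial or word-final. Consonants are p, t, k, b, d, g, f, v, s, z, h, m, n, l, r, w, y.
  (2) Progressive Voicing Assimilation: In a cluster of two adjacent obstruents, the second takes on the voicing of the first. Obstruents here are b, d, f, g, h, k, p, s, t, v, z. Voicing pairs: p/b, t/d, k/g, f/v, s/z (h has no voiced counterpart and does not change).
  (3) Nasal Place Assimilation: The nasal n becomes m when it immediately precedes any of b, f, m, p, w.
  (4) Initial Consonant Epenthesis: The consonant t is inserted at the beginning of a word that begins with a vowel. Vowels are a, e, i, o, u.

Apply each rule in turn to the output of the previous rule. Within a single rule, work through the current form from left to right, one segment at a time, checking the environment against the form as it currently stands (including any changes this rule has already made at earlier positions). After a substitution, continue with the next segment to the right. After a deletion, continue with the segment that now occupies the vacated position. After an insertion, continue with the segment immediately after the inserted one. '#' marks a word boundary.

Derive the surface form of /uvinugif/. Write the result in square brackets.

(1) Medial Vowel Deletion: [uvinugif] → [uvngf]
(2) Progressive Voicing Assimilation: [uvngf] → [uvngv]
(3) Nasal Place Assimilation: no change — [uvngv]
(4) Initial Consonant Epenthesis: [uvngv] → [tuvngv]

[tuvngv]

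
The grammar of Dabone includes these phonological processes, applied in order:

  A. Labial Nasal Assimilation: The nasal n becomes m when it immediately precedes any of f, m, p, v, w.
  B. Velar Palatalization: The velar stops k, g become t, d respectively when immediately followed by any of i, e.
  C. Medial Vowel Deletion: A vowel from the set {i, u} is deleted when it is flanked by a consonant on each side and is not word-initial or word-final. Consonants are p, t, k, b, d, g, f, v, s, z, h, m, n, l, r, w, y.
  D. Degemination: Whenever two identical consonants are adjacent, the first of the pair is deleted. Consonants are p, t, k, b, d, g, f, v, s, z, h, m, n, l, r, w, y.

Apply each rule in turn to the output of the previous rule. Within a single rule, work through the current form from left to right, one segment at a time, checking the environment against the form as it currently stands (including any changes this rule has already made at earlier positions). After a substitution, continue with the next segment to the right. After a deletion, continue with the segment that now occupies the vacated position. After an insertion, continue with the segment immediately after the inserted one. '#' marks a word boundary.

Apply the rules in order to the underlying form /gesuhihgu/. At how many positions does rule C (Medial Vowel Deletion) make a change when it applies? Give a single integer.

2

A Labial Nasal Assimilation: no change — [gesuhihgu]
B Velar Palatalization: [gesuhihgu] → [desuhihgu]
C Medial Vowel Deletion: [desuhihgu] → [deshhgu]
D Degemination: [deshhgu] → [deshgu]
Rule C changed 2 position(s).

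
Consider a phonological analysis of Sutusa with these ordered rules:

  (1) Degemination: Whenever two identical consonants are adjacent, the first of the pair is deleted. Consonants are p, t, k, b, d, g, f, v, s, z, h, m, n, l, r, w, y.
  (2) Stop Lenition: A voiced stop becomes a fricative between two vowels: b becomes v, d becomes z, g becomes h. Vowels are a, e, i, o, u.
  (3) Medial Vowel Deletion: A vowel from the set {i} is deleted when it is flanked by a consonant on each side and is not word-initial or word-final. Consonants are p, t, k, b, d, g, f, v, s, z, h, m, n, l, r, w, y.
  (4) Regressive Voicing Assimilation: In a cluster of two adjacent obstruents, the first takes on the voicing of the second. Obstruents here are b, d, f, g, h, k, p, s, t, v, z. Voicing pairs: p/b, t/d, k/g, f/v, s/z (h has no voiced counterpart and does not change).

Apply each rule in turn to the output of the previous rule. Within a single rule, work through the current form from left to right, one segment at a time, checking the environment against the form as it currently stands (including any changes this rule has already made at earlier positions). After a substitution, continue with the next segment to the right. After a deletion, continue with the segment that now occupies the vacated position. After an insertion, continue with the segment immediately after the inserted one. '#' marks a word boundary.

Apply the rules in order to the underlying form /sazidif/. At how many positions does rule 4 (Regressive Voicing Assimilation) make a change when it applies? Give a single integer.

(1) Degemination: no change — [sazidif]
(2) Stop Lenition: [sazidif] → [sazizif]
(3) Medial Vowel Deletion: [sazizif] → [sazzf]
(4) Regressive Voicing Assimilation: [sazzf] → [sazsf]
Rule 4 changed 1 position(s).

1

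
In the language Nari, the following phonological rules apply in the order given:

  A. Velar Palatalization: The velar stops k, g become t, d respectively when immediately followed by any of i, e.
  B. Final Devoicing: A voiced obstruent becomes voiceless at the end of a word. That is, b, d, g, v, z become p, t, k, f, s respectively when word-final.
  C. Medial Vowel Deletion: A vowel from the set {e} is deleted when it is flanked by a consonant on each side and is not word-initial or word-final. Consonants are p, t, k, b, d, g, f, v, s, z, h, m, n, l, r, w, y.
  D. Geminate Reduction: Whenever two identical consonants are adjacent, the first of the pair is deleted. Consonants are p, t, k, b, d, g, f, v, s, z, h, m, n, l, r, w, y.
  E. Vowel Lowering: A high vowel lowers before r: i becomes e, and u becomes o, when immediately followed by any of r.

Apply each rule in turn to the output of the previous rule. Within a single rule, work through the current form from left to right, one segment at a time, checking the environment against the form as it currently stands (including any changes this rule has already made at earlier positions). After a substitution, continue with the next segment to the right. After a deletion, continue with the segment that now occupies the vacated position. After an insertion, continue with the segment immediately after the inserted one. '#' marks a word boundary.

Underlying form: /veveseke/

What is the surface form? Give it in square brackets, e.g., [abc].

[vste]

A Velar Palatalization: [veveseke] → [vevesete]
B Final Devoicing: no change — [vevesete]
C Medial Vowel Deletion: [vevesete] → [vvste]
D Geminate Reduction: [vvste] → [vste]
E Vowel Lowering: no change — [vste]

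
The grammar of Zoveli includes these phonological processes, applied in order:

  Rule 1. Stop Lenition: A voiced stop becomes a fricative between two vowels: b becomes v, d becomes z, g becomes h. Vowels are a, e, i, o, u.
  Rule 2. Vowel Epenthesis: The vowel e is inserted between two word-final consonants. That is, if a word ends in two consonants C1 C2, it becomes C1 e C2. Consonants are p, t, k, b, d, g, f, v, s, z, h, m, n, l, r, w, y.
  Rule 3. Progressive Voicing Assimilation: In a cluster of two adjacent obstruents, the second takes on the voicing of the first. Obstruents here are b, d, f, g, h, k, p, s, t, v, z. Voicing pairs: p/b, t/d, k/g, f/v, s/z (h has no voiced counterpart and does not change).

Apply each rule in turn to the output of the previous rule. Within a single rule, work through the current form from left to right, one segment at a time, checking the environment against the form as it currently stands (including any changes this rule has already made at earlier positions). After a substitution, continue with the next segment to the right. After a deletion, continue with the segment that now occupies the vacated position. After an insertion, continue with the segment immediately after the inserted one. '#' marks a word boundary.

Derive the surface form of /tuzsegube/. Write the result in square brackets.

[tuzzehuve]

Rule 1 Stop Lenition: [tuzsegube] → [tuzsehuve]
Rule 2 Vowel Epenthesis: no change — [tuzsehuve]
Rule 3 Progressive Voicing Assimilation: [tuzsehuve] → [tuzzehuve]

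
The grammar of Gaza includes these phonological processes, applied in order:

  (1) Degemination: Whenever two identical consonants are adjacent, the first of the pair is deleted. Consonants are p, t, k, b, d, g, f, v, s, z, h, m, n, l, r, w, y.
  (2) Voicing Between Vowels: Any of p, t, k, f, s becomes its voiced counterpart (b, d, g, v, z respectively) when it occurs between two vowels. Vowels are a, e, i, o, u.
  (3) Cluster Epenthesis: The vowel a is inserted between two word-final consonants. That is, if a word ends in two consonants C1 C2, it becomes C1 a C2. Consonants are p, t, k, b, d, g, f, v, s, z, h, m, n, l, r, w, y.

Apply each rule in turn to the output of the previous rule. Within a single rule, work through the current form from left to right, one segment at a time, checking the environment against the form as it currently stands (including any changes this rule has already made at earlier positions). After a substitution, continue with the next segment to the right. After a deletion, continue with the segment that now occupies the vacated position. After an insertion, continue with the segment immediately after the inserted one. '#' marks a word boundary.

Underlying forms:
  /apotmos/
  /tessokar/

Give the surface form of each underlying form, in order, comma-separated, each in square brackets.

[abotmos], [tezogar]

/apotmos/:
  (1) Degemination: no change — [apotmos]
  (2) Voicing Between Vowels: [apotmos] → [abotmos]
  (3) Cluster Epenthesis: no change — [abotmos]
/tessokar/:
  (1) Degemination: [tessokar] → [tesokar]
  (2) Voicing Between Vowels: [tesokar] → [tezogar]
  (3) Cluster Epenthesis: no change — [tezogar]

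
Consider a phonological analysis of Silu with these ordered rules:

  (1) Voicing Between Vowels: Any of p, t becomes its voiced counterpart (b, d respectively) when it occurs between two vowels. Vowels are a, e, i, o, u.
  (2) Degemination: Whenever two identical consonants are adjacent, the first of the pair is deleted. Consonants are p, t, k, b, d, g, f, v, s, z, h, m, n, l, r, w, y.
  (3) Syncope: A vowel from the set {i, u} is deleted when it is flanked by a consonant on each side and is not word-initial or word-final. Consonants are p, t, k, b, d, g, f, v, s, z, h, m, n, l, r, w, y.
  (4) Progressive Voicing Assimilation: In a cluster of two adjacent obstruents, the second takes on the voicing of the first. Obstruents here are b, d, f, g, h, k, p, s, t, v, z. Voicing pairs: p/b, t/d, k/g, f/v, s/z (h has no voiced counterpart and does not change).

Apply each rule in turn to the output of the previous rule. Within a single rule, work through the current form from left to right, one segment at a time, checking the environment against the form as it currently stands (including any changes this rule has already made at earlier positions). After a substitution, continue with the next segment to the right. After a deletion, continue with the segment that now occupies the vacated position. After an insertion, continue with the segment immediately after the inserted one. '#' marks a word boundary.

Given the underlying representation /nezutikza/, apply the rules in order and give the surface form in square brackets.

[nezdgza]

(1) Voicing Between Vowels: [nezutikza] → [nezudikza]
(2) Degemination: no change — [nezudikza]
(3) Syncope: [nezudikza] → [nezdkza]
(4) Progressive Voicing Assimilation: [nezdkza] → [nezdgza]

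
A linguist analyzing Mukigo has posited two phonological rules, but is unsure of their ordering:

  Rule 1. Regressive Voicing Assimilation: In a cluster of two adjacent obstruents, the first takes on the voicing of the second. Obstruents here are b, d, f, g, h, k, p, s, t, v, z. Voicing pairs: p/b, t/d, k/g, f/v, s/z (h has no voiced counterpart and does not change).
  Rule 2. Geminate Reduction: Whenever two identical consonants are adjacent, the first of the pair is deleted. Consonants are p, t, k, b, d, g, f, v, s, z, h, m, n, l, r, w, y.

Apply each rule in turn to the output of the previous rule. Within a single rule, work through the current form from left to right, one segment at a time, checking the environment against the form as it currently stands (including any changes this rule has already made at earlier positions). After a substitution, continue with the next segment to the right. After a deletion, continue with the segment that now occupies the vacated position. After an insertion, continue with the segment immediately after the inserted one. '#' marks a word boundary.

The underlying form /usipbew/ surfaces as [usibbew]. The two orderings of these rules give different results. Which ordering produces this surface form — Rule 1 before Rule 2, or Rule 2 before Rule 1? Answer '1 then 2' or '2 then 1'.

2 then 1

Order 1 then 2:
  1 Regressive Voicing Assimilation: [usipbew] → [usibbew]
  2 Geminate Reduction: [usibbew] → [usibew]
  result: [usibew]
Order 2 then 1:
  2 Geminate Reduction: no change — [usipbew]
  1 Regressive Voicing Assimilation: [usipbew] → [usibbew]
  result: [usibbew]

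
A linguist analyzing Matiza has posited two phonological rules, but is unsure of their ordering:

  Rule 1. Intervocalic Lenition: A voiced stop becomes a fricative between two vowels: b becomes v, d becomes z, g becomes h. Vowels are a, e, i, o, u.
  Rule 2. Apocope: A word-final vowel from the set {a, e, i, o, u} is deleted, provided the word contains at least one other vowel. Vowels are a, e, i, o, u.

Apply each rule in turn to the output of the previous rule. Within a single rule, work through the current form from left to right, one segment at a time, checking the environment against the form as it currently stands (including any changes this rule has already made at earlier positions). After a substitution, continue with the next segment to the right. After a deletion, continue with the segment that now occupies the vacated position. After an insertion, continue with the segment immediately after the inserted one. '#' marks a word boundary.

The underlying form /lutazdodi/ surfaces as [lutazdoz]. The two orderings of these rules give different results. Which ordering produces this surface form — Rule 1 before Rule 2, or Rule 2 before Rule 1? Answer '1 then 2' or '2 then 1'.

1 then 2

Order 1 then 2:
  1 Intervocalic Lenition: [lutazdodi] → [lutazdozi]
  2 Apocope: [lutazdozi] → [lutazdoz]
  result: [lutazdoz]
Order 2 then 1:
  2 Apocope: [lutazdodi] → [lutazdod]
  1 Intervocalic Lenition: no change — [lutazdod]
  result: [lutazdod]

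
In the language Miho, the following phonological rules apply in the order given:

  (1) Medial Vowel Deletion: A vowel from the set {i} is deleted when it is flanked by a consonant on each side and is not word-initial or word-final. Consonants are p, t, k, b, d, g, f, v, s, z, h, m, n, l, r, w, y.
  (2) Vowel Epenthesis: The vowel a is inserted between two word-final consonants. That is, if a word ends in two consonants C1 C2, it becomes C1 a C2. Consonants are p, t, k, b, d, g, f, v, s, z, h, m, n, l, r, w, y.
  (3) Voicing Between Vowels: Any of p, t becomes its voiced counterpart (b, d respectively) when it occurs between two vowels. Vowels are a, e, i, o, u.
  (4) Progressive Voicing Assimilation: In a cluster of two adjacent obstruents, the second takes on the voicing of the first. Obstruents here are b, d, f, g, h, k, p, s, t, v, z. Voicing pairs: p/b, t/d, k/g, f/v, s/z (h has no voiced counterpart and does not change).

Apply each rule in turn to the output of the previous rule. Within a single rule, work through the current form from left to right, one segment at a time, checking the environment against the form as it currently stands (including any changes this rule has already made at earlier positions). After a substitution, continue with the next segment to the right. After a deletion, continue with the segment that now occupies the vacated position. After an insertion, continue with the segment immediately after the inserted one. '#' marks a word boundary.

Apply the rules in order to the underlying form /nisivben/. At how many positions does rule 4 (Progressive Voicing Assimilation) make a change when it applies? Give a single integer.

2

(1) Medial Vowel Deletion: [nisivben] → [nsvben]
(2) Vowel Epenthesis: no change — [nsvben]
(3) Voicing Between Vowels: no change — [nsvben]
(4) Progressive Voicing Assimilation: [nsvben] → [nsfpen]
Rule 4 changed 2 position(s).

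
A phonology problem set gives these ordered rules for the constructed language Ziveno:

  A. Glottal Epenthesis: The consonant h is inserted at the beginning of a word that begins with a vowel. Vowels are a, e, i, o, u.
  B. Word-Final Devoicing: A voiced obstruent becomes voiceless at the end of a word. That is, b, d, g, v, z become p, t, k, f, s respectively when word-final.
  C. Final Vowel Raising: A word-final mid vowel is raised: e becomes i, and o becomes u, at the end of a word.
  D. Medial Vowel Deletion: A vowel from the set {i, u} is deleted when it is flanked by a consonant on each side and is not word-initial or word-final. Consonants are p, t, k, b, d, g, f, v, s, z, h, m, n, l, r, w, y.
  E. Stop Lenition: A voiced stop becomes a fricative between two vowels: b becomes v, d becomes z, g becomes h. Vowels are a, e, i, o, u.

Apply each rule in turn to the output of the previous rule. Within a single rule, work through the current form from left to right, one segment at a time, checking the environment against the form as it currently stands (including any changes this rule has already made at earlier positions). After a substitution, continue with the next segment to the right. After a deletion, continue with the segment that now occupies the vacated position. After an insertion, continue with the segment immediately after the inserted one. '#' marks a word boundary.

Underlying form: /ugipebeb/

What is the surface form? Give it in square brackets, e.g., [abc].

A Glottal Epenthesis: [ugipebeb] → [hugipebeb]
B Word-Final Devoicing: [hugipebeb] → [hugipebep]
C Final Vowel Raising: no change — [hugipebep]
D Medial Vowel Deletion: [hugipebep] → [hgpebep]
E Stop Lenition: [hgpebep] → [hgpevep]

[hgpevep]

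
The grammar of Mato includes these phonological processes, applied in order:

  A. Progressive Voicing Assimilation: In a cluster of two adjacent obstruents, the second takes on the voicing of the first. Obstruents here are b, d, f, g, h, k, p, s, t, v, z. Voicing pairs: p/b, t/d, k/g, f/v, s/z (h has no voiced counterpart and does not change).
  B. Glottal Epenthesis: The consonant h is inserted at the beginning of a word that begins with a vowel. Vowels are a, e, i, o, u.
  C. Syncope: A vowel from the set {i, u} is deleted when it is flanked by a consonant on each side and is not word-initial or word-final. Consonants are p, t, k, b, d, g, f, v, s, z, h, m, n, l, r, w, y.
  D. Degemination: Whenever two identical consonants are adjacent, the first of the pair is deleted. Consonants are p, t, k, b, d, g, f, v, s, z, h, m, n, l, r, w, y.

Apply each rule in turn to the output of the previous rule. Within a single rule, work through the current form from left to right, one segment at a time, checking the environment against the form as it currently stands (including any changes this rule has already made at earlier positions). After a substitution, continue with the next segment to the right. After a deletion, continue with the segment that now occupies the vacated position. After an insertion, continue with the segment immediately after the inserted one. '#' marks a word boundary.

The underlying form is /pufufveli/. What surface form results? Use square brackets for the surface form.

A Progressive Voicing Assimilation: [pufufveli] → [pufuffeli]
B Glottal Epenthesis: no change — [pufuffeli]
C Syncope: [pufuffeli] → [pfffeli]
D Degemination: [pfffeli] → [pfeli]

[pfeli]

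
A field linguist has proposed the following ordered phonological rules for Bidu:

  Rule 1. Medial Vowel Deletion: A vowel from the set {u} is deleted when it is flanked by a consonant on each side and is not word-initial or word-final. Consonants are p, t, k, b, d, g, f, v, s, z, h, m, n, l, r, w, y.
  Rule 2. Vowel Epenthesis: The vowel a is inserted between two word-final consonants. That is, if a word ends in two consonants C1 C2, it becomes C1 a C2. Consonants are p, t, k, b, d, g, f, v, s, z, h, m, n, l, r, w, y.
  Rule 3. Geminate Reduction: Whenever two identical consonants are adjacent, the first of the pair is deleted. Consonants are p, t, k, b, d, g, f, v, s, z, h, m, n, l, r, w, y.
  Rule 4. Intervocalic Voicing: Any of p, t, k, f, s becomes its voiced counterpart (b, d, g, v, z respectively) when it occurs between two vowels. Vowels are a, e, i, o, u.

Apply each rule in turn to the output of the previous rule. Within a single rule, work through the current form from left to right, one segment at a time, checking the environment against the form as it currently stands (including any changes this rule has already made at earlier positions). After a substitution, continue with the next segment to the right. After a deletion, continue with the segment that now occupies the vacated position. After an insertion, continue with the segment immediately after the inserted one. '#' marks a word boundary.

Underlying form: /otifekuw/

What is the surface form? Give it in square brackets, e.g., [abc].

Rule 1 Medial Vowel Deletion: [otifekuw] → [otifekw]
Rule 2 Vowel Epenthesis: [otifekw] → [otifekaw]
Rule 3 Geminate Reduction: no change — [otifekaw]
Rule 4 Intervocalic Voicing: [otifekaw] → [odivegaw]

[odivegaw]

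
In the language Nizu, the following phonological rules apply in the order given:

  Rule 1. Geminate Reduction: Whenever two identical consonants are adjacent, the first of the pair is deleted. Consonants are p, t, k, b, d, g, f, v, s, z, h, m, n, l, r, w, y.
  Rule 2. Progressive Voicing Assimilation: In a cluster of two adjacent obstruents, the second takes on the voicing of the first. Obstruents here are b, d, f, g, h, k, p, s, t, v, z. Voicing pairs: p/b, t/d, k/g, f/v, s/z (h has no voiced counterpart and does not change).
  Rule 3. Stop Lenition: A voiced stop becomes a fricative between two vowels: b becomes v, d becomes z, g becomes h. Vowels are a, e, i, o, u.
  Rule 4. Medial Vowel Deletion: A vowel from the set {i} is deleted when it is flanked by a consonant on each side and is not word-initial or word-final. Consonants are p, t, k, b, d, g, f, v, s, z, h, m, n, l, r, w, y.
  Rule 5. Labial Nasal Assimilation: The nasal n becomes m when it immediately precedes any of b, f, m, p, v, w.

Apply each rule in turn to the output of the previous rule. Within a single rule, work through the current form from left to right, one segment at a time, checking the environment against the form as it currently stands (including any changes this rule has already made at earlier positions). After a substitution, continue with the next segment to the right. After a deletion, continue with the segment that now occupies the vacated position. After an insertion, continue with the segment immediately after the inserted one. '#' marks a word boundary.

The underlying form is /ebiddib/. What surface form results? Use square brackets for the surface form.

[evzb]

Rule 1 Geminate Reduction: [ebiddib] → [ebidib]
Rule 2 Progressive Voicing Assimilation: no change — [ebidib]
Rule 3 Stop Lenition: [ebidib] → [evizib]
Rule 4 Medial Vowel Deletion: [evizib] → [evzb]
Rule 5 Labial Nasal Assimilation: no change — [evzb]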